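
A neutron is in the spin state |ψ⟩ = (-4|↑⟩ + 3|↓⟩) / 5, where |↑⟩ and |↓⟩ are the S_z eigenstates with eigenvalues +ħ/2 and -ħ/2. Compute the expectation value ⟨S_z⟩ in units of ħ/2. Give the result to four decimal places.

⟨σ_z⟩ = |a|² - |b|² divided by |a|²+|b|², with a, b the |↑⟩, |↓⟩ amplitudes.
= (16 - 9)/25 = 7/25.
⟨S_z⟩ = (ħ/2)·⟨σ_z⟩.

0.2800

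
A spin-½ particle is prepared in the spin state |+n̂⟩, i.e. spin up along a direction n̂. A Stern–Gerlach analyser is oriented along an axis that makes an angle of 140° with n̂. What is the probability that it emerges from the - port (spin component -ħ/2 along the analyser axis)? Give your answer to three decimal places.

0.883

For spin-½, the probability of finding spin-up along an axis at angle θ to the initial spin direction is cos²(θ/2); spin-down is sin²(θ/2).
θ = 140°, so P = sin²(70°) ≈ 0.883.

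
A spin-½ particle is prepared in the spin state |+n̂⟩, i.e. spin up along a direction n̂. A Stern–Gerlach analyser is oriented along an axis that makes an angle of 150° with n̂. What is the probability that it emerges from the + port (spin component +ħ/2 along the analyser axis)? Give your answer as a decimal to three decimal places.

For spin-½, the probability of finding spin-up along an axis at angle θ to the initial spin direction is cos²(θ/2); spin-down is sin²(θ/2).
θ = 150°, so P = cos²(75°) ≈ 0.067.

0.067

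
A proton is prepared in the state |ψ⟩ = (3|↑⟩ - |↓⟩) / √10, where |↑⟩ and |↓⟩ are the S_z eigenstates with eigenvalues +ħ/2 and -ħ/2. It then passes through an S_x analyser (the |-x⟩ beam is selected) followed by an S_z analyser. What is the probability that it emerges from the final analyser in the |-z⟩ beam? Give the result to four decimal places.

First analyser (S_x): P(|-x⟩) = |⟨-x|ψ⟩|² = 16/20.
After stage 1 the state is |-x⟩; P(|-z⟩) = |⟨-z|-x⟩|² = 1/2.
Joint probability = 16/20 × 1/2 = 0.4000.

0.4000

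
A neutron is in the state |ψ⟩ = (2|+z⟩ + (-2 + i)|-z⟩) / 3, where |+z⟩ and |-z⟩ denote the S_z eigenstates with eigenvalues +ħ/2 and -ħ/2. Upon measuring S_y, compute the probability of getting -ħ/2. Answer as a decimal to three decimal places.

|-y⟩ = (|+z⟩ - i|-z⟩)/√2, so ⟨-y|ψ⟩ = (1 - 2i) / (√2·3).
P = |1 - 2i|² / 18 = 5/18.

0.278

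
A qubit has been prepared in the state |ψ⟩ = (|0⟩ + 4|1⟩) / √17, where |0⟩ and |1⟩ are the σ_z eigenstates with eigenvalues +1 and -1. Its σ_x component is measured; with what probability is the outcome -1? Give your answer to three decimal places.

|-x⟩ = (|0⟩ - |1⟩)/√2, so ⟨-x|ψ⟩ = (-3) / (√2·√17).
P = |-3|² / 34 = 9/34.

0.265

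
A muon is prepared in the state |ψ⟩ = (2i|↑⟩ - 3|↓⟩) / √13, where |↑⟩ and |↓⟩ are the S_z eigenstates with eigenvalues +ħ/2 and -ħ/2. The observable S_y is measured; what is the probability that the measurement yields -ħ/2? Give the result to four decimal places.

0.0385

|-y⟩ = (|↑⟩ - i|↓⟩)/√2, so ⟨-y|ψ⟩ = (-i) / (√2·√13).
P = |-i|² / 26 = 1/26.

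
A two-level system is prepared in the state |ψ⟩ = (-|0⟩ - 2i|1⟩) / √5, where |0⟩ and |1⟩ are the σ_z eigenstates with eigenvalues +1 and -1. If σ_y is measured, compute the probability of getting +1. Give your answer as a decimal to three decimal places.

0.900

|+y⟩ = (|0⟩ + i|1⟩)/√2, so ⟨+y|ψ⟩ = (-3) / (√2·√5).
P = |-3|² / 10 = 9/10.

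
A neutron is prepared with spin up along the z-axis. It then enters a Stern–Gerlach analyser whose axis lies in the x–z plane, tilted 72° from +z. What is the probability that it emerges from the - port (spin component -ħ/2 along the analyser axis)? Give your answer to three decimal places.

0.345

For spin-½, the probability of finding spin-up along an axis at angle θ to the initial spin direction is cos²(θ/2); spin-down is sin²(θ/2).
θ = 72°, so P = sin²(36°) ≈ 0.345.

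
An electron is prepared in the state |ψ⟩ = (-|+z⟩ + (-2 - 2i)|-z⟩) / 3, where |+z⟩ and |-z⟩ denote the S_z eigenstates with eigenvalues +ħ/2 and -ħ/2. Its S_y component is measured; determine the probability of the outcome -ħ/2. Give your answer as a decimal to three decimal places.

0.278

|-y⟩ = (|+z⟩ - i|-z⟩)/√2, so ⟨-y|ψ⟩ = (1 - 2i) / (√2·3).
P = |1 - 2i|² / 18 = 5/18.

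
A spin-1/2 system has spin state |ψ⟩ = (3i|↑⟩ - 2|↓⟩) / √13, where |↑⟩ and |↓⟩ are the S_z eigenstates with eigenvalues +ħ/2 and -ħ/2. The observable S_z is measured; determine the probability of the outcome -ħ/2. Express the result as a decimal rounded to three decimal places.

The -ħ/2 outcome corresponds to |↓⟩. Its amplitude in |ψ⟩ is -2/√13.
P = |-2|² / 13 = 4/13.

0.308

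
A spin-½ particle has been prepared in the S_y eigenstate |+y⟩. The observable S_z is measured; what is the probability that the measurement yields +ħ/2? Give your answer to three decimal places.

In the S_z basis, |+y⟩ = (|↑⟩ + i|↓⟩)/√2 and |+z⟩ = |↑⟩.
|⟨+z|+y⟩|² = 1/2.

0.500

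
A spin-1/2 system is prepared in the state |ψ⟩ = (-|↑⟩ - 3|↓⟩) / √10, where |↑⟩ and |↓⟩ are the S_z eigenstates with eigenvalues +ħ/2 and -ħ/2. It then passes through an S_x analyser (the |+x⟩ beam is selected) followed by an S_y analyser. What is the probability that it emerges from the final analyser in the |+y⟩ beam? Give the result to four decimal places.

0.4000

First analyser (S_x): P(|+x⟩) = |⟨+x|ψ⟩|² = 16/20.
After stage 1 the state is |+x⟩; P(|+y⟩) = |⟨+y|+x⟩|² = 1/2.
Joint probability = 16/20 × 1/2 = 0.4000.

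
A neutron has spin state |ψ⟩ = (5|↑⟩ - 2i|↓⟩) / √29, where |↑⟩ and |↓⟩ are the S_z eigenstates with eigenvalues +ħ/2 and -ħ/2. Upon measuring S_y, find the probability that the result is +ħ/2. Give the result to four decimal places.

0.1552

|+y⟩ = (|↑⟩ + i|↓⟩)/√2, so ⟨+y|ψ⟩ = (3) / (√2·√29).
P = |3|² / 58 = 9/58.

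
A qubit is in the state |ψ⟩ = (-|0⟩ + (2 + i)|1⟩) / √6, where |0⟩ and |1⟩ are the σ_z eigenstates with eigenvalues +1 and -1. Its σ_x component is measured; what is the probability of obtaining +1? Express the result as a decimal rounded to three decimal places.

0.167

|+x⟩ = (|0⟩ + |1⟩)/√2, so ⟨+x|ψ⟩ = (1 + i) / (√2·√6).
P = |1 + i|² / 12 = 2/12.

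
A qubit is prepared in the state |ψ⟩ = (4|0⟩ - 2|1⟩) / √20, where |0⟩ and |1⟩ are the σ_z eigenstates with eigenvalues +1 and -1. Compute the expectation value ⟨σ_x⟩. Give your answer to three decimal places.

-0.800

⟨σ_x⟩ = 2 Re(a* b)/(|a|²+|b|²) with a = 4, b = -2.
a* b = -8, so ⟨σ_x⟩ = -16/20.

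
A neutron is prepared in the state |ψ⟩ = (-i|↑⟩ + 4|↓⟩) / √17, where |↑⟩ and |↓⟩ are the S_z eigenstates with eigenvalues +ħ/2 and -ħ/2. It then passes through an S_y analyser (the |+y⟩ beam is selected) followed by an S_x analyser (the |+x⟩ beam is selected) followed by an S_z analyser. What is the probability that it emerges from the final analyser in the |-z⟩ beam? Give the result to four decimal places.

0.1838

First analyser (S_y): P(|+y⟩) = |⟨+y|ψ⟩|² = 25/34.
After stage 1 the state is |+y⟩; P(|+x⟩) = |⟨+x|+y⟩|² = 1/2.
After stage 2 the state is |+x⟩; P(|-z⟩) = |⟨-z|+x⟩|² = 1/2.
Joint probability = 25/34 × 1/2 × 1/2 = 0.1838.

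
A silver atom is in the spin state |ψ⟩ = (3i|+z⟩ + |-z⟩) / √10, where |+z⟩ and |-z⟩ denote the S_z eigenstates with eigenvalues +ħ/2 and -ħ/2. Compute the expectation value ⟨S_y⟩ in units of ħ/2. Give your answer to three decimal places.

⟨σ_y⟩ = 2 Im(a* b)/(|a|²+|b|²) with a = 3i, b = 1.
a* b = -3i, so ⟨σ_y⟩ = -6/10.
⟨S_y⟩ = (ħ/2)·⟨σ_y⟩.

-0.600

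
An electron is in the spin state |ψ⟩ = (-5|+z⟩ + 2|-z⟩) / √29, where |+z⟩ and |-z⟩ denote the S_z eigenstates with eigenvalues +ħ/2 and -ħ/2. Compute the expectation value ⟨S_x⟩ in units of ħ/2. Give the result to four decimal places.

⟨σ_x⟩ = 2 Re(a* b)/(|a|²+|b|²) with a = -5, b = 2.
a* b = -10, so ⟨σ_x⟩ = -20/29.
⟨S_x⟩ = (ħ/2)·⟨σ_x⟩.

-0.6897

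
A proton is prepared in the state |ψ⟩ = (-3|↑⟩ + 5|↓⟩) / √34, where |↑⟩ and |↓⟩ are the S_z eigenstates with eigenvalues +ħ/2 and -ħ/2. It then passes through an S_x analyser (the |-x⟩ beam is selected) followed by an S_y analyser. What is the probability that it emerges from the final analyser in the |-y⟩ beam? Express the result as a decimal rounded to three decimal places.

0.471

First analyser (S_x): P(|-x⟩) = |⟨-x|ψ⟩|² = 64/68.
After stage 1 the state is |-x⟩; P(|-y⟩) = |⟨-y|-x⟩|² = 1/2.
Joint probability = 64/68 × 1/2 = 0.471.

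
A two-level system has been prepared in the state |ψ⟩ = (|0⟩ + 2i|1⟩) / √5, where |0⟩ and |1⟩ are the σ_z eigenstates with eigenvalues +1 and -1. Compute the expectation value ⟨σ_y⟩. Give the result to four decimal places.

0.8000

⟨σ_y⟩ = 2 Im(a* b)/(|a|²+|b|²) with a = 1, b = 2i.
a* b = 2i, so ⟨σ_y⟩ = 4/5.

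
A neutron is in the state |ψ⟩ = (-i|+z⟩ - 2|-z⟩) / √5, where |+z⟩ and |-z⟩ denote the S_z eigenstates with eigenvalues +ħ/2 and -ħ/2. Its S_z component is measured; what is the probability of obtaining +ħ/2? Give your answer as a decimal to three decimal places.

0.200

The +ħ/2 outcome corresponds to |+z⟩. Its amplitude in |ψ⟩ is -i/√5.
P = |-i|² / 5 = 1/5.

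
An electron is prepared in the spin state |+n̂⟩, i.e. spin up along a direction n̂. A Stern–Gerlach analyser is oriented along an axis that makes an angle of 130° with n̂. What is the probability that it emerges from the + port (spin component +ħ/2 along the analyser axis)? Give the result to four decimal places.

For spin-½, the probability of finding spin-up along an axis at angle θ to the initial spin direction is cos²(θ/2); spin-down is sin²(θ/2).
θ = 130°, so P = cos²(65°) ≈ 0.1786.

0.1786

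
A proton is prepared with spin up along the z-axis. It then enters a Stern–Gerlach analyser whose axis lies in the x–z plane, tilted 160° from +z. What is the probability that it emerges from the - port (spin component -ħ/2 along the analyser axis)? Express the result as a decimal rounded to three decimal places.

For spin-½, the probability of finding spin-up along an axis at angle θ to the initial spin direction is cos²(θ/2); spin-down is sin²(θ/2).
θ = 160°, so P = sin²(80°) ≈ 0.970.

0.970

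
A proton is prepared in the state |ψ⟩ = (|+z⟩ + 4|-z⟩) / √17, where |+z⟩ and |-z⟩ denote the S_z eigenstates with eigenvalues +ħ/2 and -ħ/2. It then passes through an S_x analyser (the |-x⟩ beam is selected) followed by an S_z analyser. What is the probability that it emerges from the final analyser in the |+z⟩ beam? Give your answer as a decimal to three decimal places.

0.132

First analyser (S_x): P(|-x⟩) = |⟨-x|ψ⟩|² = 9/34.
After stage 1 the state is |-x⟩; P(|+z⟩) = |⟨+z|-x⟩|² = 1/2.
Joint probability = 9/34 × 1/2 = 0.132.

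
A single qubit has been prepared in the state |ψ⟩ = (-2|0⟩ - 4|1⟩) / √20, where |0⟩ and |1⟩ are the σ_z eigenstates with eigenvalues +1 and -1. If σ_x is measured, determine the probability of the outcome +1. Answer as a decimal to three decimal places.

0.900

|+x⟩ = (|0⟩ + |1⟩)/√2, so ⟨+x|ψ⟩ = (-6) / (√2·√20).
P = |-6|² / 40 = 36/40.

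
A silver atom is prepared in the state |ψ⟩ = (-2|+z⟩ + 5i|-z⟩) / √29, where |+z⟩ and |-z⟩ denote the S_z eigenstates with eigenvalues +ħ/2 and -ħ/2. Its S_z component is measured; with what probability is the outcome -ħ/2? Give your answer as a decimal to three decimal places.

0.862

The -ħ/2 outcome corresponds to |-z⟩. Its amplitude in |ψ⟩ is 5i/√29.
P = |5i|² / 29 = 25/29.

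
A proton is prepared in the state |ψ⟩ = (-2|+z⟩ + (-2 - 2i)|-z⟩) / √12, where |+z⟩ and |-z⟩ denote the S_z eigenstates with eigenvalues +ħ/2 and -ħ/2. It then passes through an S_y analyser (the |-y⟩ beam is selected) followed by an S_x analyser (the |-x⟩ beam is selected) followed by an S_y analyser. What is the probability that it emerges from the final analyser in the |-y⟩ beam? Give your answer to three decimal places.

0.042

First analyser (S_y): P(|-y⟩) = |⟨-y|ψ⟩|² = 4/24.
After stage 1 the state is |-y⟩; P(|-x⟩) = |⟨-x|-y⟩|² = 1/2.
After stage 2 the state is |-x⟩; P(|-y⟩) = |⟨-y|-x⟩|² = 1/2.
Joint probability = 4/24 × 1/2 × 1/2 = 0.042.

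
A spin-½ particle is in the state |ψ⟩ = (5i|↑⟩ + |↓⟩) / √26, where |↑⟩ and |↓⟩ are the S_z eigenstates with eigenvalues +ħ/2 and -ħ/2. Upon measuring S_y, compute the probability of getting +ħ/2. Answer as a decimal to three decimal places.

0.308

|+y⟩ = (|↑⟩ + i|↓⟩)/√2, so ⟨+y|ψ⟩ = (4i) / (√2·√26).
P = |4i|² / 52 = 16/52.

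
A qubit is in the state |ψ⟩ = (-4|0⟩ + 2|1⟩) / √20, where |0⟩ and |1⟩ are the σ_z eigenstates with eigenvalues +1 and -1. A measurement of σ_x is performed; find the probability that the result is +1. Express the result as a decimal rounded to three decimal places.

0.100

|+x⟩ = (|0⟩ + |1⟩)/√2, so ⟨+x|ψ⟩ = (-2) / (√2·√20).
P = |-2|² / 40 = 4/40.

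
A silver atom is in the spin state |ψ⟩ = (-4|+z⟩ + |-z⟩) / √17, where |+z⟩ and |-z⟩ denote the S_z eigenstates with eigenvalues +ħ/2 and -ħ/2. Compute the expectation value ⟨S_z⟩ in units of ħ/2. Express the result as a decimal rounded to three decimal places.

0.882

⟨σ_z⟩ = |a|² - |b|² divided by |a|²+|b|², with a, b the |+z⟩, |-z⟩ amplitudes.
= (16 - 1)/17 = 15/17.
⟨S_z⟩ = (ħ/2)·⟨σ_z⟩.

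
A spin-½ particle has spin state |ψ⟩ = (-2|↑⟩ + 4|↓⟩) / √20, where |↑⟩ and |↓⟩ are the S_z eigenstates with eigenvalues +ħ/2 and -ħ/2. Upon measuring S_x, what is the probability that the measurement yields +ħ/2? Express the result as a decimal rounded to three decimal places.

|+x⟩ = (|↑⟩ + |↓⟩)/√2, so ⟨+x|ψ⟩ = (2) / (√2·√20).
P = |2|² / 40 = 4/40.

0.100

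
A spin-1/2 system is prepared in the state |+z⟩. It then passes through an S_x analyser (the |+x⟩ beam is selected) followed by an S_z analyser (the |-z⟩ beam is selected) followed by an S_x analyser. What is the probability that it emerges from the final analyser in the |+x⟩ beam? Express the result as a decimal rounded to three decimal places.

First analyser (S_x): from |+z⟩, P(|+x⟩) = 1/2.
After stage 1 the state is |+x⟩; P(|-z⟩) = |⟨-z|+x⟩|² = 1/2.
After stage 2 the state is |-z⟩; P(|+x⟩) = |⟨+x|-z⟩|² = 1/2.
Joint probability = 1/2 × 1/2 × 1/2 = 0.125.

0.125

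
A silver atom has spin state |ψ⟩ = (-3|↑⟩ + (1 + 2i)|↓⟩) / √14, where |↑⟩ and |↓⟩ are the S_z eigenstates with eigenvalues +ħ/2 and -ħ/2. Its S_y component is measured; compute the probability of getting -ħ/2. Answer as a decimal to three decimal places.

|-y⟩ = (|↑⟩ - i|↓⟩)/√2, so ⟨-y|ψ⟩ = (-5 + i) / (√2·√14).
P = |-5 + i|² / 28 = 26/28.

0.929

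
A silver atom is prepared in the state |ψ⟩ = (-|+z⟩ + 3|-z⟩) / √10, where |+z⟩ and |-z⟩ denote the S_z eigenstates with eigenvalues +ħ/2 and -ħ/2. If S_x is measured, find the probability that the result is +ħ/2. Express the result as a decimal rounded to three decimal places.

0.200

|+x⟩ = (|+z⟩ + |-z⟩)/√2, so ⟨+x|ψ⟩ = (2) / (√2·√10).
P = |2|² / 20 = 4/20.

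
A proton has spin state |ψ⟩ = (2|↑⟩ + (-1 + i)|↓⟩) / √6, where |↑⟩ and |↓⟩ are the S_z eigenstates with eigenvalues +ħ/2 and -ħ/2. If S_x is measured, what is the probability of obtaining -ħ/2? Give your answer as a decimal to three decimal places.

|-x⟩ = (|↑⟩ - |↓⟩)/√2, so ⟨-x|ψ⟩ = (3 - i) / (√2·√6).
P = |3 - i|² / 12 = 10/12.

0.833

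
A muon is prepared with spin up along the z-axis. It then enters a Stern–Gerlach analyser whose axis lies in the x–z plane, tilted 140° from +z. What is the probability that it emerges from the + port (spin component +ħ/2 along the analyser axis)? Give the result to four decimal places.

For spin-½, the probability of finding spin-up along an axis at angle θ to the initial spin direction is cos²(θ/2); spin-down is sin²(θ/2).
θ = 140°, so P = cos²(70°) ≈ 0.1170.

0.1170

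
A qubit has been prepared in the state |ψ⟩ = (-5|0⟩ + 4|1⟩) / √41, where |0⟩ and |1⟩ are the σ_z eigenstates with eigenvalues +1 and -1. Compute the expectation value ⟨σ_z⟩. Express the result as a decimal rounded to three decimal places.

0.220

⟨σ_z⟩ = |a|² - |b|² divided by |a|²+|b|², with a, b the |0⟩, |1⟩ amplitudes.
= (25 - 16)/41 = 9/41.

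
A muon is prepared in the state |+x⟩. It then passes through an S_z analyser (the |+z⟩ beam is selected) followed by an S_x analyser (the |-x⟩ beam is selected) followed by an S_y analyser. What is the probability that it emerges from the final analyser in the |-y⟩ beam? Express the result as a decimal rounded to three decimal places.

First analyser (S_z): from |+x⟩, P(|+z⟩) = 1/2.
After stage 1 the state is |+z⟩; P(|-x⟩) = |⟨-x|+z⟩|² = 1/2.
After stage 2 the state is |-x⟩; P(|-y⟩) = |⟨-y|-x⟩|² = 1/2.
Joint probability = 1/2 × 1/2 × 1/2 = 0.125.

0.125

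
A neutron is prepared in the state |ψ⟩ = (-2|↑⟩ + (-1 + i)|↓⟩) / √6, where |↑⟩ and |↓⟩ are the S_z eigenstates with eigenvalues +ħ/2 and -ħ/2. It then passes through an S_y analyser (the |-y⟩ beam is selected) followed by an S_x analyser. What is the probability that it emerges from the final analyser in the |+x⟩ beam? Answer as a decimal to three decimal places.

First analyser (S_y): P(|-y⟩) = |⟨-y|ψ⟩|² = 10/12.
After stage 1 the state is |-y⟩; P(|+x⟩) = |⟨+x|-y⟩|² = 1/2.
Joint probability = 10/12 × 1/2 = 0.417.

0.417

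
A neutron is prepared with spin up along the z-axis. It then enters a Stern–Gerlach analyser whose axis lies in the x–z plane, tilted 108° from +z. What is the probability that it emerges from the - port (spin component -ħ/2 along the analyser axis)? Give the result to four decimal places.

For spin-½, the probability of finding spin-up along an axis at angle θ to the initial spin direction is cos²(θ/2); spin-down is sin²(θ/2).
θ = 108°, so P = sin²(54°) ≈ 0.6545.

0.6545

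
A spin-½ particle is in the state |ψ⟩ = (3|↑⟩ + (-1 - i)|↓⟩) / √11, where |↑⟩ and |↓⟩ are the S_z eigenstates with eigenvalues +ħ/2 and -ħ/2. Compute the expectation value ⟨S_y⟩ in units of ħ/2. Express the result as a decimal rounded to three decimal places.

-0.545

⟨σ_y⟩ = 2 Im(a* b)/(|a|²+|b|²) with a = 3, b = (-1 - i).
a* b = (-3 - 3i), so ⟨σ_y⟩ = -6/11.
⟨S_y⟩ = (ħ/2)·⟨σ_y⟩.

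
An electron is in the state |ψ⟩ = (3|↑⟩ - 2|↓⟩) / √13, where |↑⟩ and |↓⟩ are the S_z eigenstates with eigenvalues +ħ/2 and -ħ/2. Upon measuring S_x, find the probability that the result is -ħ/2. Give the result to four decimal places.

|-x⟩ = (|↑⟩ - |↓⟩)/√2, so ⟨-x|ψ⟩ = (5) / (√2·√13).
P = |5|² / 26 = 25/26.

0.9615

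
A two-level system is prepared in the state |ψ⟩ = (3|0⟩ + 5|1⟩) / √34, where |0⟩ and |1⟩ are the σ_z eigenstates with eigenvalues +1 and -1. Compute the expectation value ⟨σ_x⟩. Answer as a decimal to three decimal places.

0.882

⟨σ_x⟩ = 2 Re(a* b)/(|a|²+|b|²) with a = 3, b = 5.
a* b = 15, so ⟨σ_x⟩ = 30/34.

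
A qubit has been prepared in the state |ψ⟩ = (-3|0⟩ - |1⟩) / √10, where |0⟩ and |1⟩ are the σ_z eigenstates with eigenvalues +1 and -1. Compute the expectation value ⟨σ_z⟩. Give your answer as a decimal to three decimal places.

0.800

⟨σ_z⟩ = |a|² - |b|² divided by |a|²+|b|², with a, b the |0⟩, |1⟩ amplitudes.
= (9 - 1)/10 = 8/10.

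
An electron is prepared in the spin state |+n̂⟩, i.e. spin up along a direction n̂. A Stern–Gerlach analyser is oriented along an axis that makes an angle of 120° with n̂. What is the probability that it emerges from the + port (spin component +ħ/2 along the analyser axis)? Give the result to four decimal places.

For spin-½, the probability of finding spin-up along an axis at angle θ to the initial spin direction is cos²(θ/2); spin-down is sin²(θ/2).
θ = 120°, so P = cos²(60°) ≈ 0.2500.

0.2500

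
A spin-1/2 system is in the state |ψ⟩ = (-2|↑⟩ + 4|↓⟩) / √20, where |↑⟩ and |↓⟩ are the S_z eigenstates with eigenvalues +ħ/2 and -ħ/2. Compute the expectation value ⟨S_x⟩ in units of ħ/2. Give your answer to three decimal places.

⟨σ_x⟩ = 2 Re(a* b)/(|a|²+|b|²) with a = -2, b = 4.
a* b = -8, so ⟨σ_x⟩ = -16/20.
⟨S_x⟩ = (ħ/2)·⟨σ_x⟩.

-0.800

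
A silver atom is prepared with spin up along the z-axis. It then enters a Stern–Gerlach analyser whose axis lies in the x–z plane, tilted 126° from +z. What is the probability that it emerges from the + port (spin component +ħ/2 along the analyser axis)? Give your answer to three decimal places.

0.206

For spin-½, the probability of finding spin-up along an axis at angle θ to the initial spin direction is cos²(θ/2); spin-down is sin²(θ/2).
θ = 126°, so P = cos²(63°) ≈ 0.206.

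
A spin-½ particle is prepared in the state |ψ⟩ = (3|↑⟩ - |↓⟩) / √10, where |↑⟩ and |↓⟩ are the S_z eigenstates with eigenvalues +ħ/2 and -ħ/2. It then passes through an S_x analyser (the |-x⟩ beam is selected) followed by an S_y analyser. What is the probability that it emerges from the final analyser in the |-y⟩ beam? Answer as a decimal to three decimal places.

0.400

First analyser (S_x): P(|-x⟩) = |⟨-x|ψ⟩|² = 16/20.
After stage 1 the state is |-x⟩; P(|-y⟩) = |⟨-y|-x⟩|² = 1/2.
Joint probability = 16/20 × 1/2 = 0.400.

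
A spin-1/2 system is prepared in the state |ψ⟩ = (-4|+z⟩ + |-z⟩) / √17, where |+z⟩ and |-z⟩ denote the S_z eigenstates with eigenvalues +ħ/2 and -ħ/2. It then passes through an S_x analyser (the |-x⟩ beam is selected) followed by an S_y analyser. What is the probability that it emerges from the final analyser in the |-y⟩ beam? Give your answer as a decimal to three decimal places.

First analyser (S_x): P(|-x⟩) = |⟨-x|ψ⟩|² = 25/34.
After stage 1 the state is |-x⟩; P(|-y⟩) = |⟨-y|-x⟩|² = 1/2.
Joint probability = 25/34 × 1/2 = 0.368.

0.368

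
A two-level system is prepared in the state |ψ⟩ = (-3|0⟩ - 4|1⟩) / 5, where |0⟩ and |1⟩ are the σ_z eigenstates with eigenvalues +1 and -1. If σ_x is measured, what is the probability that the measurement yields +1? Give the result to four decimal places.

|+x⟩ = (|0⟩ + |1⟩)/√2, so ⟨+x|ψ⟩ = (-7) / (√2·5).
P = |-7|² / 50 = 49/50.

0.9800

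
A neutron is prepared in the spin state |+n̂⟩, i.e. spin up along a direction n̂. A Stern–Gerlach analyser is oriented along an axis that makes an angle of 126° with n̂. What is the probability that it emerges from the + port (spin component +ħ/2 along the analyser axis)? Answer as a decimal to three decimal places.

0.206

For spin-½, the probability of finding spin-up along an axis at angle θ to the initial spin direction is cos²(θ/2); spin-down is sin²(θ/2).
θ = 126°, so P = cos²(63°) ≈ 0.206.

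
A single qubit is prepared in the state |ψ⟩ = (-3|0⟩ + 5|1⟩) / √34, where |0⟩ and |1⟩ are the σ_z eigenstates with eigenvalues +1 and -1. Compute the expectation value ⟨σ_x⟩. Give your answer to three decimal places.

⟨σ_x⟩ = 2 Re(a* b)/(|a|²+|b|²) with a = -3, b = 5.
a* b = -15, so ⟨σ_x⟩ = -30/34.

-0.882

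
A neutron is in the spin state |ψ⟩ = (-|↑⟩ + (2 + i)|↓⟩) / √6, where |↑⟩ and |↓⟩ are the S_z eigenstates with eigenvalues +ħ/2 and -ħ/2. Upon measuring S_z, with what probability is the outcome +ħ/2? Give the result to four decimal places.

0.1667

The +ħ/2 outcome corresponds to |↑⟩. Its amplitude in |ψ⟩ is -1/√6.
P = |-1|² / 6 = 1/6.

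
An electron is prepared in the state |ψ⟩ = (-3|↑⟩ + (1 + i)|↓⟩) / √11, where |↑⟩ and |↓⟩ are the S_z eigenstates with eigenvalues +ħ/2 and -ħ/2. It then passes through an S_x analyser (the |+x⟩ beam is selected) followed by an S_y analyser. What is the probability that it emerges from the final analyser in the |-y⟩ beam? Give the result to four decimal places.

0.1136

First analyser (S_x): P(|+x⟩) = |⟨+x|ψ⟩|² = 5/22.
After stage 1 the state is |+x⟩; P(|-y⟩) = |⟨-y|+x⟩|² = 1/2.
Joint probability = 5/22 × 1/2 = 0.1136.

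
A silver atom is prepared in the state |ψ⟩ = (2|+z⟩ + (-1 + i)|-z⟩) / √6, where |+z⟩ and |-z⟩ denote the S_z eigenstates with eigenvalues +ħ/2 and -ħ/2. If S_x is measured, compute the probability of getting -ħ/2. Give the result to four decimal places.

|-x⟩ = (|+z⟩ - |-z⟩)/√2, so ⟨-x|ψ⟩ = (3 - i) / (√2·√6).
P = |3 - i|² / 12 = 10/12.

0.8333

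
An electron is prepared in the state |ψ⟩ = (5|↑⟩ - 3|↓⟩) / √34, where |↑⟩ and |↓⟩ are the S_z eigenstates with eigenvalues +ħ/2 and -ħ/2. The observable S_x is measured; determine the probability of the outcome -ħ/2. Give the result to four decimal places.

|-x⟩ = (|↑⟩ - |↓⟩)/√2, so ⟨-x|ψ⟩ = (8) / (√2·√34).
P = |8|² / 68 = 64/68.

0.9412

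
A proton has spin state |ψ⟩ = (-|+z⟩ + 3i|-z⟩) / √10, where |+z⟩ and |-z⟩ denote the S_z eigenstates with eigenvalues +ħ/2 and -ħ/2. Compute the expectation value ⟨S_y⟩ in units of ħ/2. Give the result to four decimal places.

-0.6000

⟨σ_y⟩ = 2 Im(a* b)/(|a|²+|b|²) with a = -1, b = 3i.
a* b = -3i, so ⟨σ_y⟩ = -6/10.
⟨S_y⟩ = (ħ/2)·⟨σ_y⟩.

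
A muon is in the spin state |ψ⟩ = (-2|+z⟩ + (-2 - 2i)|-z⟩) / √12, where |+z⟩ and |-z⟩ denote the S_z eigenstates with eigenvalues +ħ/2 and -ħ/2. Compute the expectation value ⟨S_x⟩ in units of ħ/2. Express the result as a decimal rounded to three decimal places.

0.667

⟨σ_x⟩ = 2 Re(a* b)/(|a|²+|b|²) with a = -2, b = (-2 - 2i).
a* b = (4 + 4i), so ⟨σ_x⟩ = 8/12.
⟨S_x⟩ = (ħ/2)·⟨σ_x⟩.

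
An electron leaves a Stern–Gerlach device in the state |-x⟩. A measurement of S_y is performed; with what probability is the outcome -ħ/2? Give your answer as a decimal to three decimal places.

0.500

In the S_z basis, |-x⟩ = (|+z⟩ - |-z⟩)/√2 and |-y⟩ = (|+z⟩ - i|-z⟩)/√2.
|⟨-y|-x⟩|² = 1/2.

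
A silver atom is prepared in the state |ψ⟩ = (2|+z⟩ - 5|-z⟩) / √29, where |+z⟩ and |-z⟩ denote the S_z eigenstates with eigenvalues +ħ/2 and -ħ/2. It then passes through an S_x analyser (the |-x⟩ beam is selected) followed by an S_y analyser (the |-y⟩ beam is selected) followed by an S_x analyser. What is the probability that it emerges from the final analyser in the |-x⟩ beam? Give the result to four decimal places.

0.2112

First analyser (S_x): P(|-x⟩) = |⟨-x|ψ⟩|² = 49/58.
After stage 1 the state is |-x⟩; P(|-y⟩) = |⟨-y|-x⟩|² = 1/2.
After stage 2 the state is |-y⟩; P(|-x⟩) = |⟨-x|-y⟩|² = 1/2.
Joint probability = 49/58 × 1/2 × 1/2 = 0.2112.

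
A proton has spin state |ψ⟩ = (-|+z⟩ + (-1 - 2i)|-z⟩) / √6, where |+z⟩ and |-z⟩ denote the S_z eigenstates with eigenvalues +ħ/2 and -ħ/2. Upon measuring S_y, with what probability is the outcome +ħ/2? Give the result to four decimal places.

0.8333

|+y⟩ = (|+z⟩ + i|-z⟩)/√2, so ⟨+y|ψ⟩ = (-3 + i) / (√2·√6).
P = |-3 + i|² / 12 = 10/12.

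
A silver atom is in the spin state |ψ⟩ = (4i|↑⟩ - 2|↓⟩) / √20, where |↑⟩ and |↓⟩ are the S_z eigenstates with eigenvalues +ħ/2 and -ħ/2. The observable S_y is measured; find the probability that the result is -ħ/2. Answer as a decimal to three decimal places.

0.100

|-y⟩ = (|↑⟩ - i|↓⟩)/√2, so ⟨-y|ψ⟩ = (2i) / (√2·√20).
P = |2i|² / 40 = 4/40.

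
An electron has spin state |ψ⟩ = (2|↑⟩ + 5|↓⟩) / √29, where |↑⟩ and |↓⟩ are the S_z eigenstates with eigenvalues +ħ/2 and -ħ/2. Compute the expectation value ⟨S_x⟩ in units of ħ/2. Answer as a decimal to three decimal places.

⟨σ_x⟩ = 2 Re(a* b)/(|a|²+|b|²) with a = 2, b = 5.
a* b = 10, so ⟨σ_x⟩ = 20/29.
⟨S_x⟩ = (ħ/2)·⟨σ_x⟩.

0.690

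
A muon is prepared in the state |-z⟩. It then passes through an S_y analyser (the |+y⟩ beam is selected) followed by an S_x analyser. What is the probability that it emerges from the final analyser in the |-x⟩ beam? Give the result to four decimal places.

0.2500

First analyser (S_y): from |-z⟩, P(|+y⟩) = 1/2.
After stage 1 the state is |+y⟩; P(|-x⟩) = |⟨-x|+y⟩|² = 1/2.
Joint probability = 1/2 × 1/2 = 0.2500.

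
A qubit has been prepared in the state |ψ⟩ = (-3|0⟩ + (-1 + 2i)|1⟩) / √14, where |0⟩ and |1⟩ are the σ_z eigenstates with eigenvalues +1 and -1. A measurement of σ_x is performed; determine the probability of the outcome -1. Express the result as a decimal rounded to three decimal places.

0.286

|-x⟩ = (|0⟩ - |1⟩)/√2, so ⟨-x|ψ⟩ = (-2 - 2i) / (√2·√14).
P = |-2 - 2i|² / 28 = 8/28.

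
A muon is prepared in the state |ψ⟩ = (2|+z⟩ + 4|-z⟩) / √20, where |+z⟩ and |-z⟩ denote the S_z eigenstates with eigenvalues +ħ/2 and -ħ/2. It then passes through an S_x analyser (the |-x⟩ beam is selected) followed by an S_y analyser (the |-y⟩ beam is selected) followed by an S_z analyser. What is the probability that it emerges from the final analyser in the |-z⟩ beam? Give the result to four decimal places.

First analyser (S_x): P(|-x⟩) = |⟨-x|ψ⟩|² = 4/40.
After stage 1 the state is |-x⟩; P(|-y⟩) = |⟨-y|-x⟩|² = 1/2.
After stage 2 the state is |-y⟩; P(|-z⟩) = |⟨-z|-y⟩|² = 1/2.
Joint probability = 4/40 × 1/2 × 1/2 = 0.0250.

0.0250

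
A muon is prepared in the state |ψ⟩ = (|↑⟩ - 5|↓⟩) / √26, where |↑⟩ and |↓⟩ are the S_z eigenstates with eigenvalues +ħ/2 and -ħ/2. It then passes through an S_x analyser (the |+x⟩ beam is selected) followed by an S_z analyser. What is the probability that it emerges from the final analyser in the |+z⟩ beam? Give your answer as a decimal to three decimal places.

0.154

First analyser (S_x): P(|+x⟩) = |⟨+x|ψ⟩|² = 16/52.
After stage 1 the state is |+x⟩; P(|+z⟩) = |⟨+z|+x⟩|² = 1/2.
Joint probability = 16/52 × 1/2 = 0.154.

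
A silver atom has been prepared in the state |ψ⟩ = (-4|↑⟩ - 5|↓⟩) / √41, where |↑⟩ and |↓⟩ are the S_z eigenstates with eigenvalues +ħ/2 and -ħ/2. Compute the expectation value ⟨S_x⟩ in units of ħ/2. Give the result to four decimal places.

⟨σ_x⟩ = 2 Re(a* b)/(|a|²+|b|²) with a = -4, b = -5.
a* b = 20, so ⟨σ_x⟩ = 40/41.
⟨S_x⟩ = (ħ/2)·⟨σ_x⟩.

0.9756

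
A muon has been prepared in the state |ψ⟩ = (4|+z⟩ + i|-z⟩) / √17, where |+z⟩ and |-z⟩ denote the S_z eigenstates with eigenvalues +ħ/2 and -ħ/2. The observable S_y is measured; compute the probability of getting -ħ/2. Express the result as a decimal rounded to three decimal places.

0.265

|-y⟩ = (|+z⟩ - i|-z⟩)/√2, so ⟨-y|ψ⟩ = (3) / (√2·√17).
P = |3|² / 34 = 9/34.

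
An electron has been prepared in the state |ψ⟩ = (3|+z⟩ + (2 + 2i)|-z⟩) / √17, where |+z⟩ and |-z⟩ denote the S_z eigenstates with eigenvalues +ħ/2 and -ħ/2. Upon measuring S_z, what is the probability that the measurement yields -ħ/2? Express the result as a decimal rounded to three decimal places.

The -ħ/2 outcome corresponds to |-z⟩. Its amplitude in |ψ⟩ is (2 + 2i)/√17.
P = |2 + 2i|² / 17 = 8/17.

0.471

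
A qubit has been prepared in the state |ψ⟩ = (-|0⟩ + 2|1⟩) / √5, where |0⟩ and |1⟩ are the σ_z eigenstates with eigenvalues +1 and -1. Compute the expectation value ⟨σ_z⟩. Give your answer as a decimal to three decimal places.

-0.600

⟨σ_z⟩ = |a|² - |b|² divided by |a|²+|b|², with a, b the |0⟩, |1⟩ amplitudes.
= (1 - 4)/5 = -3/5.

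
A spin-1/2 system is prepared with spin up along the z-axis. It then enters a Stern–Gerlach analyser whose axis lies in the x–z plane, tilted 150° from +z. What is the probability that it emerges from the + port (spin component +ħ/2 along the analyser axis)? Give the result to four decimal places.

0.0670

For spin-½, the probability of finding spin-up along an axis at angle θ to the initial spin direction is cos²(θ/2); spin-down is sin²(θ/2).
θ = 150°, so P = cos²(75°) ≈ 0.0670.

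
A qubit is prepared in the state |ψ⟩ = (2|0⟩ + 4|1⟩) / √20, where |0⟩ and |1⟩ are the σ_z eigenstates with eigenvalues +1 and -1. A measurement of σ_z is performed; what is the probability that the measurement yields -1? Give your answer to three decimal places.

The -1 outcome corresponds to |1⟩. Its amplitude in |ψ⟩ is 4/√20.
P = |4|² / 20 = 16/20.

0.800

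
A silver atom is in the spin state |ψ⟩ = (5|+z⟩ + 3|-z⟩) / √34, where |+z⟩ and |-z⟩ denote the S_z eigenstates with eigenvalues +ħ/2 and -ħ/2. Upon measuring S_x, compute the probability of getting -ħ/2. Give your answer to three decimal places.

0.059

|-x⟩ = (|+z⟩ - |-z⟩)/√2, so ⟨-x|ψ⟩ = (2) / (√2·√34).
P = |2|² / 68 = 4/68.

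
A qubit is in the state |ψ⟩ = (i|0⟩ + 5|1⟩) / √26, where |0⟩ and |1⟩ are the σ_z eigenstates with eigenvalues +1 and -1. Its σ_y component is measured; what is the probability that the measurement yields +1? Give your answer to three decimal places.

0.308

|+y⟩ = (|0⟩ + i|1⟩)/√2, so ⟨+y|ψ⟩ = (-4i) / (√2·√26).
P = |-4i|² / 52 = 16/52.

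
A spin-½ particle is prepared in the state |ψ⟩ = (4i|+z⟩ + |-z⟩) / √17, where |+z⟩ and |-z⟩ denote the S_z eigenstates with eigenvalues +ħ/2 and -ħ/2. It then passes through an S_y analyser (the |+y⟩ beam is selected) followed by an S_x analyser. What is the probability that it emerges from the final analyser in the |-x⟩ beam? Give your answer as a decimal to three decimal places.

First analyser (S_y): P(|+y⟩) = |⟨+y|ψ⟩|² = 9/34.
After stage 1 the state is |+y⟩; P(|-x⟩) = |⟨-x|+y⟩|² = 1/2.
Joint probability = 9/34 × 1/2 = 0.132.

0.132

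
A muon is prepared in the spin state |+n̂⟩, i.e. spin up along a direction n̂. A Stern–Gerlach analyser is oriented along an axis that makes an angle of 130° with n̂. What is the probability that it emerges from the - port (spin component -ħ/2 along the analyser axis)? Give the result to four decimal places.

For spin-½, the probability of finding spin-up along an axis at angle θ to the initial spin direction is cos²(θ/2); spin-down is sin²(θ/2).
θ = 130°, so P = sin²(65°) ≈ 0.8214.

0.8214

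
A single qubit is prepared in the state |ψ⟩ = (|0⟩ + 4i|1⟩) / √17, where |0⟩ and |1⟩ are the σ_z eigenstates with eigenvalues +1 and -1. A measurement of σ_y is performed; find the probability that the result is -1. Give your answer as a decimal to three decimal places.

|-y⟩ = (|0⟩ - i|1⟩)/√2, so ⟨-y|ψ⟩ = (-3) / (√2·√17).
P = |-3|² / 34 = 9/34.

0.265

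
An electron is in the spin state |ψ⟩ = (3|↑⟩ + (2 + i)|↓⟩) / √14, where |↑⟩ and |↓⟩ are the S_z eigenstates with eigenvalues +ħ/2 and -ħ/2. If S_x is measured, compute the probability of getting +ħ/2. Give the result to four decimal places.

|+x⟩ = (|↑⟩ + |↓⟩)/√2, so ⟨+x|ψ⟩ = (5 + i) / (√2·√14).
P = |5 + i|² / 28 = 26/28.

0.9286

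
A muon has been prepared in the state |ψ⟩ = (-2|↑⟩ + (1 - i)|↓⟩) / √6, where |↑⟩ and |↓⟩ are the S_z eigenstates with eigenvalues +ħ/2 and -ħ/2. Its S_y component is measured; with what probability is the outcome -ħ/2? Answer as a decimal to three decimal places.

|-y⟩ = (|↑⟩ - i|↓⟩)/√2, so ⟨-y|ψ⟩ = (-1 + i) / (√2·√6).
P = |-1 + i|² / 12 = 2/12.

0.167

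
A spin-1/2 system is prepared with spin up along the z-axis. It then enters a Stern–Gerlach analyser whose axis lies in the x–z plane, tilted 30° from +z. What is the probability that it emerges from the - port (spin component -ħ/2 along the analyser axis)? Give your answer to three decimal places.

For spin-½, the probability of finding spin-up along an axis at angle θ to the initial spin direction is cos²(θ/2); spin-down is sin²(θ/2).
θ = 30°, so P = sin²(15°) ≈ 0.067.

0.067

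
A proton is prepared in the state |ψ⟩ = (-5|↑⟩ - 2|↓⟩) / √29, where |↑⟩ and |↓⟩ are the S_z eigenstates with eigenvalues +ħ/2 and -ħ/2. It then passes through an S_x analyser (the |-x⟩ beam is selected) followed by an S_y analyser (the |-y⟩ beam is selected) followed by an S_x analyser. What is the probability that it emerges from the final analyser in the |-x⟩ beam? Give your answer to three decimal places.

0.039

First analyser (S_x): P(|-x⟩) = |⟨-x|ψ⟩|² = 9/58.
After stage 1 the state is |-x⟩; P(|-y⟩) = |⟨-y|-x⟩|² = 1/2.
After stage 2 the state is |-y⟩; P(|-x⟩) = |⟨-x|-y⟩|² = 1/2.
Joint probability = 9/58 × 1/2 × 1/2 = 0.039.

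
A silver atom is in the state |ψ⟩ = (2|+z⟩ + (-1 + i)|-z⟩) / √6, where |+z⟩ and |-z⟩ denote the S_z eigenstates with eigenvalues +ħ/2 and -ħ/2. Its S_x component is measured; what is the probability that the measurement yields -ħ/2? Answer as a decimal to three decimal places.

|-x⟩ = (|+z⟩ - |-z⟩)/√2, so ⟨-x|ψ⟩ = (3 - i) / (√2·√6).
P = |3 - i|² / 12 = 10/12.

0.833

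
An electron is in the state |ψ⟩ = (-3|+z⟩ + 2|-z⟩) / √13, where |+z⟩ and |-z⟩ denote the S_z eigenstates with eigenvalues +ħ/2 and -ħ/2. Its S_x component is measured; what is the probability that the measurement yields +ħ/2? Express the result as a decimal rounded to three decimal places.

0.038

|+x⟩ = (|+z⟩ + |-z⟩)/√2, so ⟨+x|ψ⟩ = (-1) / (√2·√13).
P = |-1|² / 26 = 1/26.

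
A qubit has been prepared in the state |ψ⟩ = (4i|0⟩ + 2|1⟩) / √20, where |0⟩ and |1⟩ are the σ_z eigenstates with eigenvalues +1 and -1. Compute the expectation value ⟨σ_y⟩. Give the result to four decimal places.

⟨σ_y⟩ = 2 Im(a* b)/(|a|²+|b|²) with a = 4i, b = 2.
a* b = -8i, so ⟨σ_y⟩ = -16/20.

-0.8000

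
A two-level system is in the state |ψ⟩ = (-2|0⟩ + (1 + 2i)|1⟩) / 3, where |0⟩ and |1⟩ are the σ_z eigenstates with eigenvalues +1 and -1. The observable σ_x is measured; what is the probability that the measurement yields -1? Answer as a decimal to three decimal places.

0.722

|-x⟩ = (|0⟩ - |1⟩)/√2, so ⟨-x|ψ⟩ = (-3 - 2i) / (√2·3).
P = |-3 - 2i|² / 18 = 13/18.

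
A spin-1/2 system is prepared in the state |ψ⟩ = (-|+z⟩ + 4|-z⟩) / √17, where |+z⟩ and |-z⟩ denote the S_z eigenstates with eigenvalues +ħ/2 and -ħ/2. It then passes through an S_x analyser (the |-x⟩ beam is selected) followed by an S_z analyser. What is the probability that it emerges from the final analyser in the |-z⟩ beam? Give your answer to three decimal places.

First analyser (S_x): P(|-x⟩) = |⟨-x|ψ⟩|² = 25/34.
After stage 1 the state is |-x⟩; P(|-z⟩) = |⟨-z|-x⟩|² = 1/2.
Joint probability = 25/34 × 1/2 = 0.368.

0.368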